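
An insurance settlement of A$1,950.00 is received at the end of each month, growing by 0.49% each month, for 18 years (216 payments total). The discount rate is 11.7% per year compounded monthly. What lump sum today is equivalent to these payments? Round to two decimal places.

Periodic rate r = 0.117/12 per month; n is counted in months.
Growing ordinary annuity: PV = PMT₁ × [1 − ((1+g)/(1+r))^n] / (r − g) = 1,950 × [1 − ((1+0.0049)/(1+r))^216] / (r − 0.0049) = A$259,948.96.

A$259,948.96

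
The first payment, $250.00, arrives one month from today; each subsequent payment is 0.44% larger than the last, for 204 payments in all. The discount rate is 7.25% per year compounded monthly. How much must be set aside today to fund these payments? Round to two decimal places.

Periodic rate r = 0.0725/12 per month; n is counted in months.
Growing ordinary annuity: PV = PMT₁ × [1 − ((1+g)/(1+r))^n] / (r − g) = 250 × [1 − ((1+0.0044)/(1+r))^204] / (r − 0.0044) = $43,148.98.

$43,148.98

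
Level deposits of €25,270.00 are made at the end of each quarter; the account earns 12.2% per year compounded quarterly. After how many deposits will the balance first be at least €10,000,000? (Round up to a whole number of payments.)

Periodic rate r = 0.122/4 per quarter; n is counted in quarters.
Ordinary annuity FV: 10,000,000 = 25,270 × [((1+r)^n − 1)/r].
(1+r)^n = 1 + 10,000,000 × r / 25,270, so n = ln(1 + 10,000,000·r/25,270) / ln(1+r) = 85.55.
Round up to a whole number of payments: n = 86.

86 payments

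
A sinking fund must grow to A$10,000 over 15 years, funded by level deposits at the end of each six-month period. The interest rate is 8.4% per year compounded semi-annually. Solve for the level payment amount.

Level ordinary annuity; solve FV = PMT × [((1+r)^n − 1)/r] for PMT.
Periodic rate r = 0.084/2 per half-year; n is counted in half-years.
With n = 30: PMT = 10,000 / ([((1+r)^n − 1)/r]) = A$172.43

A$172.43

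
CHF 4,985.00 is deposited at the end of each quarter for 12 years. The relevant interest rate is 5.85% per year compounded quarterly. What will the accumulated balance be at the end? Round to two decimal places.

This is an ordinary annuity: 48 deposits of CHF 4,985.00 at the end of each quarter.
Periodic rate r = 0.0585/4 per quarter; n is counted in quarters.
FV = PMT × [((1+r)^n − 1)/r] = 4,985 × [(1+r)^48 − 1] / r = CHF 343,428.88

CHF 343,428.88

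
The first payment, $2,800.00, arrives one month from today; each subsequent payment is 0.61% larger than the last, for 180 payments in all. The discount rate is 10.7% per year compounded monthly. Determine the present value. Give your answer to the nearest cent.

Periodic rate r = 0.107/12 per month; n is counted in months.
Growing ordinary annuity: PV = PMT₁ × [1 − ((1+g)/(1+r))^n] / (r − g) = 2,800 × [1 − ((1+0.0061)/(1+r))^180] / (r − 0.0061) = $393,080.65.

$393,080.65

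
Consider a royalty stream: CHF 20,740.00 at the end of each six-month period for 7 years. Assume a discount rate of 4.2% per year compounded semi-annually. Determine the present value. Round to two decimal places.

This is an ordinary annuity: 14 payments of CHF 20,740.00 at the end of each six-month period.
Periodic rate r = 0.042/2 per half-year; n is counted in half-years.
PV = PMT × [(1 − (1+r)^−n)/r] = 20,740 × [1 − (1+r)^−14] / r = CHF 249,325.51

CHF 249,325.51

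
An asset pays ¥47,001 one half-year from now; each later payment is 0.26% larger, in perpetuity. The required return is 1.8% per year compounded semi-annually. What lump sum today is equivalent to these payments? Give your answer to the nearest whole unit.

¥7,343,906

Periodic rate r = 0.018/2 per half-year.
Growing perpetuity (Gordon): PV = PMT₁ / (r − g) = 47,001 / (r − 0.0026) = ¥7,343,906.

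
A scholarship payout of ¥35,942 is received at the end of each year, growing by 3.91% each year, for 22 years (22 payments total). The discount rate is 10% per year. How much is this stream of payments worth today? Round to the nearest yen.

Periodic rate r = 0.1 per year.
Growing ordinary annuity: PV = PMT₁ × [1 − ((1+g)/(1+r))^n] / (r − g) = 35,942 × [1 − ((1+0.0391)/(1+r))^22] / (r − 0.0391) = ¥421,600.

¥421,600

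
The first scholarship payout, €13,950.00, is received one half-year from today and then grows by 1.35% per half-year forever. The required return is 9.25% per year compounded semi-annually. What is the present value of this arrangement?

Periodic rate r = 0.0925/2 per half-year.
Growing perpetuity (Gordon): PV = PMT₁ / (r − g) = 13,950 / (r − 0.0135) = €425,954.20.

€425,954.20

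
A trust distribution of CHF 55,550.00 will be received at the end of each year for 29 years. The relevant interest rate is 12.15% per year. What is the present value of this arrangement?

CHF 440,760.63

This is an ordinary annuity: 29 payments of CHF 55,550.00 at the end of each year.
Periodic rate r = 0.1215 per year.
PV = PMT × [(1 − (1+r)^−n)/r] = 55,550 × [1 − (1+r)^−29] / r = CHF 440,760.63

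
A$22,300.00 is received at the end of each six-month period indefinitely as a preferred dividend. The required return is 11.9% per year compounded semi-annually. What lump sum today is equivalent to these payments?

A$374,789.92

Periodic rate r = 0.119/2 per half-year.
Level perpetuity: PV = PMT / r = 22,300 / (0.119/2) = A$374,789.92.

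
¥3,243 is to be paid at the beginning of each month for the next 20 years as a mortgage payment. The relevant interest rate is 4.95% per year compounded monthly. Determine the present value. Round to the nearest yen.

¥495,495

This is an annuity due: 240 payments of ¥3,243 at the beginning of each month.
Periodic rate r = 0.0495/12 per month; n is counted in months.
PV = PMT × [(1 − (1+r)^−n)/r] × (1+r) = 3,243 × [1 − (1+r)^−240] / r × (1+r) = ¥495,495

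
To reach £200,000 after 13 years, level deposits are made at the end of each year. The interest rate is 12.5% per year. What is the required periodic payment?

£6,899.16

Level ordinary annuity; solve FV = PMT × [((1+r)^n − 1)/r] for PMT.
Periodic rate r = 0.125 per year.
With n = 13: PMT = 200,000 / ([((1+r)^n − 1)/r]) = £6,899.16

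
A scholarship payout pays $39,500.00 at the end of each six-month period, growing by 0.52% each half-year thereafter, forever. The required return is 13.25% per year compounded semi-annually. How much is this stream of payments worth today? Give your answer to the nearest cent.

$647,010.65

Periodic rate r = 0.1325/2 per half-year.
Growing perpetuity (Gordon): PV = PMT₁ / (r − g) = 39,500 / (r − 0.0052) = $647,010.65.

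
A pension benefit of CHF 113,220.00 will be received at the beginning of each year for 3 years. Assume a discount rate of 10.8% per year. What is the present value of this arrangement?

CHF 307,628.05

This is an annuity due: 3 payments of CHF 113,220.00 at the beginning of each year.
Periodic rate r = 0.108 per year.
PV = PMT × [(1 − (1+r)^−n)/r] × (1+r) = 113,220 × [1 − (1+r)^−3] / r × (1+r) = CHF 307,628.05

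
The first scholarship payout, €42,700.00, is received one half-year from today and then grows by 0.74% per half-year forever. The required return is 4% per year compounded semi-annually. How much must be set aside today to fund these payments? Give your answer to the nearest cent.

€3,388,888.89

Periodic rate r = 0.04/2 per half-year.
Growing perpetuity (Gordon): PV = PMT₁ / (r − g) = 42,700 / (r − 0.0074) = €3,388,888.89.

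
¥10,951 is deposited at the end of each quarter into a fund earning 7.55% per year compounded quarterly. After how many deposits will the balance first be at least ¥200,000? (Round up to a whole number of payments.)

Periodic rate r = 0.0755/4 per quarter; n is counted in quarters.
Ordinary annuity FV: 200,000 = 10,951 × [((1+r)^n − 1)/r].
(1+r)^n = 1 + 200,000 × r / 10,951, so n = ln(1 + 200,000·r/10,951) / ln(1+r) = 15.84.
Round up to a whole number of payments: n = 16.

16 payments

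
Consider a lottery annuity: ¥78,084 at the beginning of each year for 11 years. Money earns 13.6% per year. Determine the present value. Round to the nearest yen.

This is an annuity due: 11 payments of ¥78,084 at the beginning of each year.
Periodic rate r = 0.136 per year.
PV = PMT × [(1 − (1+r)^−n)/r] × (1+r) = 78,084 × [1 − (1+r)^−11] / r × (1+r) = ¥491,818

¥491,818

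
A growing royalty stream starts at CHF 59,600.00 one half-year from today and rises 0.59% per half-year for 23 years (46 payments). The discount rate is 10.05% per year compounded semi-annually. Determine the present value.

Periodic rate r = 0.1005/2 per half-year; n is counted in half-years.
Growing ordinary annuity: PV = PMT₁ × [1 − ((1+g)/(1+r))^n] / (r − g) = 59,600 × [1 − ((1+0.0059)/(1+r))^46] / (r − 0.0059) = CHF 1,159,179.86.

CHF 1,159,179.86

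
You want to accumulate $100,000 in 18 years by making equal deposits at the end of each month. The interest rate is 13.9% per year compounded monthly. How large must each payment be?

$104.99

Level ordinary annuity; solve FV = PMT × [((1+r)^n − 1)/r] for PMT.
Periodic rate r = 0.139/12 per month; n is counted in months.
With n = 216: PMT = 100,000 / ([((1+r)^n − 1)/r]) = $104.99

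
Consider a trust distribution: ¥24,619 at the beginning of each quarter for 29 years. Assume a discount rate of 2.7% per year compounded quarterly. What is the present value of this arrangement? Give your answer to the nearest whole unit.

¥1,989,289

This is an annuity due: 116 payments of ¥24,619 at the beginning of each quarter.
Periodic rate r = 0.027/4 per quarter; n is counted in quarters.
PV = PMT × [(1 − (1+r)^−n)/r] × (1+r) = 24,619 × [1 − (1+r)^−116] / r × (1+r) = ¥1,989,289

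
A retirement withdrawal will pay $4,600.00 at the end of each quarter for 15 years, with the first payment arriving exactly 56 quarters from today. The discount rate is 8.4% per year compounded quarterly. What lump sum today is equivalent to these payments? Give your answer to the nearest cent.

$49,771.55

Ordinary annuity of 60 payments, first payment at period 56.
Periodic rate r = 0.084/4 per quarter; n is counted in quarters.
The ordinary-annuity PV formula values the stream one period before the first payment (period 55); discount that back 55 periods:
PV₀ = 4,600 × [1 − (1+r)^−60] / r × (1+r)^−55 = $49,771.55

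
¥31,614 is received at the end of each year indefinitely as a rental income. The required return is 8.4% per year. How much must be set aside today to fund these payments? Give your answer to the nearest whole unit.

Periodic rate r = 0.084 per year.
Level perpetuity: PV = PMT / r = 31,614 / (0.084) = ¥376,357.

¥376,357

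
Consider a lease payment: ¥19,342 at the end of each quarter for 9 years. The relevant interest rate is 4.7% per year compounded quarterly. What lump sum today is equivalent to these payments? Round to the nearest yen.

This is an ordinary annuity: 36 payments of ¥19,342 at the end of each quarter.
Periodic rate r = 0.047/4 per quarter; n is counted in quarters.
PV = PMT × [(1 − (1+r)^−n)/r] = 19,342 × [1 − (1+r)^−36] / r = ¥565,122

¥565,122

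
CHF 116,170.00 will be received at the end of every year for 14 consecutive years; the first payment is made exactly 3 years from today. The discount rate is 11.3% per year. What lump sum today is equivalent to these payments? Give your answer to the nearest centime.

CHF 644,506.13

Ordinary annuity of 14 payments, first payment at period 3.
Periodic rate r = 0.113 per year.
The ordinary-annuity PV formula values the stream one period before the first payment (period 2); discount that back 2 periods:
PV₀ = 116,170 × [1 − (1+r)^−14] / r × (1+r)^−2 = CHF 644,506.13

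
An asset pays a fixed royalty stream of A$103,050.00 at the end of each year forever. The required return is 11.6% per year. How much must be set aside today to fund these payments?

Periodic rate r = 0.116 per year.
Level perpetuity: PV = PMT / r = 103,050 / (0.116) = A$888,362.07.

A$888,362.07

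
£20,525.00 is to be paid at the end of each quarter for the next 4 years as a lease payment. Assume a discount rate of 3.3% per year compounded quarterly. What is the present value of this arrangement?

£306,467.65

This is an ordinary annuity: 16 payments of £20,525.00 at the end of each quarter.
Periodic rate r = 0.033/4 per quarter; n is counted in quarters.
PV = PMT × [(1 − (1+r)^−n)/r] = 20,525 × [1 − (1+r)^−16] / r = £306,467.65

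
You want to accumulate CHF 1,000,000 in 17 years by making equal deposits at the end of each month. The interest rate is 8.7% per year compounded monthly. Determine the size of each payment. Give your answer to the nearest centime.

Level ordinary annuity; solve FV = PMT × [((1+r)^n − 1)/r] for PMT.
Periodic rate r = 0.087/12 per month; n is counted in months.
With n = 204: PMT = 1,000,000 / ([((1+r)^n − 1)/r]) = CHF 2,154.40

CHF 2,154.40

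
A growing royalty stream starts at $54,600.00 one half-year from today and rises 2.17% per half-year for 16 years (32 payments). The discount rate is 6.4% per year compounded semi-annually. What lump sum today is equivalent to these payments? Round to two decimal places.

Periodic rate r = 0.064/2 per half-year; n is counted in half-years.
Growing ordinary annuity: PV = PMT₁ × [1 − ((1+g)/(1+r))^n] / (r − g) = 54,600 × [1 − ((1+0.0217)/(1+r))^32] / (r − 0.0217) = $1,455,463.11.

$1,455,463.11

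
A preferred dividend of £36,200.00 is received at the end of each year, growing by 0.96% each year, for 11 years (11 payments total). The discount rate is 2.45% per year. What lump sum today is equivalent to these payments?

Periodic rate r = 0.0245 per year.
Growing ordinary annuity: PV = PMT₁ × [1 − ((1+g)/(1+r))^n] / (r − g) = 36,200 × [1 − ((1+0.0096)/(1+r))^11] / (r − 0.0096) = £361,611.44.

£361,611.44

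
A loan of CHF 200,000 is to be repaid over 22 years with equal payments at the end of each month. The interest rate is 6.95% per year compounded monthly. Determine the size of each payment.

CHF 1,480.70

Level ordinary annuity; solve PV = PMT × [(1 − (1+r)^−n)/r] for PMT.
Periodic rate r = 0.0695/12 per month; n is counted in months.
With n = 264: PMT = 200,000 / ([(1 − (1+r)^−n)/r]) = CHF 1,480.70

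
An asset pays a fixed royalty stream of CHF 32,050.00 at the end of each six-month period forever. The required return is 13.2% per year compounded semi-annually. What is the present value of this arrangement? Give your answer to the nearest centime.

CHF 485,606.06

Periodic rate r = 0.132/2 per half-year.
Level perpetuity: PV = PMT / r = 32,050 / (0.132/2) = CHF 485,606.06.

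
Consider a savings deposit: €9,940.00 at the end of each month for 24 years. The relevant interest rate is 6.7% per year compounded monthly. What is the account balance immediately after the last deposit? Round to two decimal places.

€7,068,738.94

This is an ordinary annuity: 288 deposits of €9,940.00 at the end of each month.
Periodic rate r = 0.067/12 per month; n is counted in months.
FV = PMT × [((1+r)^n − 1)/r] = 9,940 × [(1+r)^288 − 1] / r = €7,068,738.94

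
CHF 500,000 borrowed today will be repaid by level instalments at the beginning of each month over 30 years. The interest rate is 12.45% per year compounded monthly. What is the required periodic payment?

Level annuity due; solve PV = PMT × [(1 − (1+r)^−n)/r] × (1+r) for PMT.
Periodic rate r = 0.1245/12 per month; n is counted in months.
With n = 360: PMT = 500,000 / ([(1 − (1+r)^−n)/r] × (1+r)) = CHF 5,262.30

CHF 5,262.30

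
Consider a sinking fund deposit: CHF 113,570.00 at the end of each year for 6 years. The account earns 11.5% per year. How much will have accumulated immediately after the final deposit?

This is an ordinary annuity: 6 deposits of CHF 113,570.00 at the end of each year.
Periodic rate r = 0.115 per year.
FV = PMT × [((1+r)^n − 1)/r] = 113,570 × [(1+r)^6 − 1] / r = CHF 910,079.87

CHF 910,079.87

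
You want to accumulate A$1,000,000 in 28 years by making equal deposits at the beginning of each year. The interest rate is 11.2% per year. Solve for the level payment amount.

Level annuity due; solve FV = PMT × [((1+r)^n − 1)/r] × (1+r) for PMT.
Periodic rate r = 0.112 per year.
With n = 28: PMT = 1,000,000 / ([((1+r)^n − 1)/r] × (1+r)) = A$5,432.42

A$5,432.42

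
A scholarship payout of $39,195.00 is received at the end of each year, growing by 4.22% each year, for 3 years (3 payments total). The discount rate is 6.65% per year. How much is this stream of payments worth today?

$107,760.15

Periodic rate r = 0.0665 per year.
Growing ordinary annuity: PV = PMT₁ × [1 − ((1+g)/(1+r))^n] / (r − g) = 39,195 × [1 − ((1+0.0422)/(1+r))^3] / (r − 0.0422) = $107,760.15.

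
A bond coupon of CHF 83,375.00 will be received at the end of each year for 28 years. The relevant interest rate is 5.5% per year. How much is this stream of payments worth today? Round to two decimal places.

CHF 1,177,373.54

This is an ordinary annuity: 28 payments of CHF 83,375.00 at the end of each year.
Periodic rate r = 0.055 per year.
PV = PMT × [(1 − (1+r)^−n)/r] = 83,375 × [1 − (1+r)^−28] / r = CHF 1,177,373.54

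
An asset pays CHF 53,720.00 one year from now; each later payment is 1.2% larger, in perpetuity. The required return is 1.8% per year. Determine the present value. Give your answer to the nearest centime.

Periodic rate r = 0.018 per year.
Growing perpetuity (Gordon): PV = PMT₁ / (r − g) = 53,720 / (r − 0.012) = CHF 8,953,333.33.

CHF 8,953,333.33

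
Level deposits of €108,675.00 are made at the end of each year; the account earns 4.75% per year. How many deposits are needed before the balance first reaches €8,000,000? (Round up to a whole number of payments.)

33 payments

Periodic rate r = 0.0475 per year.
Ordinary annuity FV: 8,000,000 = 108,675 × [((1+r)^n − 1)/r].
(1+r)^n = 1 + 8,000,000 × r / 108,675, so n = ln(1 + 8,000,000·r/108,675) / ln(1+r) = 32.40.
Round up to a whole number of payments: n = 33.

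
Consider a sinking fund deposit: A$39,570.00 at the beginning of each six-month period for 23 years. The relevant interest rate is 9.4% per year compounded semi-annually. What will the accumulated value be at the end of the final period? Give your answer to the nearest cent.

A$6,409,097.65

This is an annuity due: 46 deposits of A$39,570.00 at the beginning of each six-month period.
Periodic rate r = 0.094/2 per half-year; n is counted in half-years.
FV = PMT × [((1+r)^n − 1)/r] × (1+r) = 39,570 × [(1+r)^46 − 1] / r × (1+r) = A$6,409,097.65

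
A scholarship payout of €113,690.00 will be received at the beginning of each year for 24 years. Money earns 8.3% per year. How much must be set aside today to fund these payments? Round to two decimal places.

This is an annuity due: 24 payments of €113,690.00 at the beginning of each year.
Periodic rate r = 0.083 per year.
PV = PMT × [(1 − (1+r)^−n)/r] × (1+r) = 113,690 × [1 − (1+r)^−24] / r × (1+r) = €1,264,577.31

€1,264,577.31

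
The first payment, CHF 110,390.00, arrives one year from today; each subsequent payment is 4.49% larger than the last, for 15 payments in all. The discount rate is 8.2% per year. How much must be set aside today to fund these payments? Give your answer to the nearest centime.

CHF 1,212,408.62

Periodic rate r = 0.082 per year.
Growing ordinary annuity: PV = PMT₁ × [1 − ((1+g)/(1+r))^n] / (r − g) = 110,390 × [1 − ((1+0.0449)/(1+r))^15] / (r − 0.0449) = CHF 1,212,408.62.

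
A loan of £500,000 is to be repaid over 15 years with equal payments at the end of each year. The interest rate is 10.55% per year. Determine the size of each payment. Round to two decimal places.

£67,813.90

Level ordinary annuity; solve PV = PMT × [(1 − (1+r)^−n)/r] for PMT.
Periodic rate r = 0.1055 per year.
With n = 15: PMT = 500,000 / ([(1 − (1+r)^−n)/r]) = £67,813.90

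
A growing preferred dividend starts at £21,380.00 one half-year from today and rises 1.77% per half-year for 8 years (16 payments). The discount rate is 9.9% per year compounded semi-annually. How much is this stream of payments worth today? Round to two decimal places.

£261,387.55

Periodic rate r = 0.099/2 per half-year; n is counted in half-years.
Growing ordinary annuity: PV = PMT₁ × [1 − ((1+g)/(1+r))^n] / (r − g) = 21,380 × [1 − ((1+0.0177)/(1+r))^16] / (r − 0.0177) = £261,387.55.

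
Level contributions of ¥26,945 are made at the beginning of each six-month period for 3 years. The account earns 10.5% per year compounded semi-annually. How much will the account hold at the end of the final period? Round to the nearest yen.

This is an annuity due: 6 deposits of ¥26,945 at the beginning of each six-month period.
Periodic rate r = 0.105/2 per half-year; n is counted in half-years.
FV = PMT × [((1+r)^n − 1)/r] × (1+r) = 26,945 × [(1+r)^6 − 1] / r × (1+r) = ¥194,117

¥194,117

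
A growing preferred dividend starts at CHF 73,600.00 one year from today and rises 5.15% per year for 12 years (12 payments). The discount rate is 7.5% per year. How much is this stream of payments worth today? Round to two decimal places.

Periodic rate r = 0.075 per year.
Growing ordinary annuity: PV = PMT₁ × [1 − ((1+g)/(1+r))^n] / (r − g) = 73,600 × [1 − ((1+0.0515)/(1+r))^12] / (r − 0.0515) = CHF 729,656.58.

CHF 729,656.58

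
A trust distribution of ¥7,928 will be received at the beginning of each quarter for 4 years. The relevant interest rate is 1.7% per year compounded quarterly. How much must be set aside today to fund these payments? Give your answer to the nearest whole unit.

This is an annuity due: 16 payments of ¥7,928 at the beginning of each quarter.
Periodic rate r = 0.017/4 per quarter; n is counted in quarters.
PV = PMT × [(1 − (1+r)^−n)/r] × (1+r) = 7,928 × [1 − (1+r)^−16] / r × (1+r) = ¥122,900

¥122,900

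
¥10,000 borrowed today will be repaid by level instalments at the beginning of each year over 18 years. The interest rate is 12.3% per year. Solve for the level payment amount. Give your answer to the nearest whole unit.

Level annuity due; solve PV = PMT × [(1 − (1+r)^−n)/r] × (1+r) for PMT.
Periodic rate r = 0.123 per year.
With n = 18: PMT = 10,000 / ([(1 − (1+r)^−n)/r] × (1+r)) = ¥1,250

¥1,250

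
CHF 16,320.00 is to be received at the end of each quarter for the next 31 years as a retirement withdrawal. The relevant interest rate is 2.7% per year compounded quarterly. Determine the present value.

CHF 1,367,913.32

This is an ordinary annuity: 124 payments of CHF 16,320.00 at the end of each quarter.
Periodic rate r = 0.027/4 per quarter; n is counted in quarters.
PV = PMT × [(1 − (1+r)^−n)/r] = 16,320 × [1 − (1+r)^−124] / r = CHF 1,367,913.32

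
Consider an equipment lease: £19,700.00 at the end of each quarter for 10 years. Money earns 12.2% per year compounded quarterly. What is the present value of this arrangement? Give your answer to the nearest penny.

This is an ordinary annuity: 40 payments of £19,700.00 at the end of each quarter.
Periodic rate r = 0.122/4 per quarter; n is counted in quarters.
PV = PMT × [(1 − (1+r)^−n)/r] = 19,700 × [1 − (1+r)^−40] / r = £451,702.84

£451,702.84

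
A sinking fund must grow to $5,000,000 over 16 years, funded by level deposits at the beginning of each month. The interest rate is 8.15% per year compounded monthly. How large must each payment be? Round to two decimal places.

Level annuity due; solve FV = PMT × [((1+r)^n − 1)/r] × (1+r) for PMT.
Periodic rate r = 0.0815/12 per month; n is counted in months.
With n = 192: PMT = 5,000,000 / ([((1+r)^n − 1)/r] × (1+r)) = $12,643.10

$12,643.10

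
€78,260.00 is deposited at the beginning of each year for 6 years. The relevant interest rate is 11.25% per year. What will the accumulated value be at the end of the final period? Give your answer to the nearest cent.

€693,289.27

This is an annuity due: 6 deposits of €78,260.00 at the beginning of each year.
Periodic rate r = 0.1125 per year.
FV = PMT × [((1+r)^n − 1)/r] × (1+r) = 78,260 × [(1+r)^6 − 1] / r × (1+r) = €693,289.27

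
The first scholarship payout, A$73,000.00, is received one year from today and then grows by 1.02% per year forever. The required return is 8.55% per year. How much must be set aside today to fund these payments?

A$969,455.51

Periodic rate r = 0.0855 per year.
Growing perpetuity (Gordon): PV = PMT₁ / (r − g) = 73,000 / (r − 0.0102) = A$969,455.51.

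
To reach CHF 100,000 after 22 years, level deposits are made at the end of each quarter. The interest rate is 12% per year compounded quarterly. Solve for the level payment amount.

CHF 240.39

Level ordinary annuity; solve FV = PMT × [((1+r)^n − 1)/r] for PMT.
Periodic rate r = 0.12/4 per quarter; n is counted in quarters.
With n = 88: PMT = 100,000 / ([((1+r)^n − 1)/r]) = CHF 240.39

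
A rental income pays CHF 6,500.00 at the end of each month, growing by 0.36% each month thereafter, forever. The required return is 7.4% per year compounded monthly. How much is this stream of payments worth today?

Periodic rate r = 0.074/12 per month.
Growing perpetuity (Gordon): PV = PMT₁ / (r − g) = 6,500 / (r − 0.0036) = CHF 2,532,467.53.

CHF 2,532,467.53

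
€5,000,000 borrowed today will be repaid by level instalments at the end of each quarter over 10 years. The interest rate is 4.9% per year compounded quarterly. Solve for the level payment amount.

Level ordinary annuity; solve PV = PMT × [(1 − (1+r)^−n)/r] for PMT.
Periodic rate r = 0.049/4 per quarter; n is counted in quarters.
With n = 40: PMT = 5,000,000 / ([(1 − (1+r)^−n)/r]) = €158,865.15

€158,865.15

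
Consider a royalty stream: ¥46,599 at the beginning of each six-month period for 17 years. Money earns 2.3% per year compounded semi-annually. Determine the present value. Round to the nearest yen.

This is an annuity due: 34 payments of ¥46,599 at the beginning of each six-month period.
Periodic rate r = 0.023/2 per half-year; n is counted in half-years.
PV = PMT × [(1 − (1+r)^−n)/r] × (1+r) = 46,599 × [1 − (1+r)^−34] / r × (1+r) = ¥1,320,224

¥1,320,224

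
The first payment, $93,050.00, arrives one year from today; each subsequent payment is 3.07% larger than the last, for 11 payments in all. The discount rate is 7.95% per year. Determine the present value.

$760,451.25

Periodic rate r = 0.0795 per year.
Growing ordinary annuity: PV = PMT₁ × [1 − ((1+g)/(1+r))^n] / (r − g) = 93,050 × [1 − ((1+0.0307)/(1+r))^11] / (r − 0.0307) = $760,451.25.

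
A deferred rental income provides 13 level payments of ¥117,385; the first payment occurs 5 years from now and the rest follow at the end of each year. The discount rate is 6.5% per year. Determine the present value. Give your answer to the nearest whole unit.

Ordinary annuity of 13 payments, first payment at period 5.
Periodic rate r = 0.065 per year.
The ordinary-annuity PV formula values the stream one period before the first payment (period 4); discount that back 4 periods:
PV₀ = 117,385 × [1 − (1+r)^−13] / r × (1+r)^−4 = ¥784,693

¥784,693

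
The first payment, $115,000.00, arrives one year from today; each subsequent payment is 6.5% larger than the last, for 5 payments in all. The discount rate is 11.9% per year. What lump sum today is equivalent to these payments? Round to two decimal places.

$466,593.49

Periodic rate r = 0.119 per year.
Growing ordinary annuity: PV = PMT₁ × [1 − ((1+g)/(1+r))^n] / (r − g) = 115,000 × [1 − ((1+0.065)/(1+r))^5] / (r − 0.065) = $466,593.49.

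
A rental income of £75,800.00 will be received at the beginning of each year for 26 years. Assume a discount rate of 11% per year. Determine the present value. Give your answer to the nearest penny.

£714,168.25

This is an annuity due: 26 payments of £75,800.00 at the beginning of each year.
Periodic rate r = 0.11 per year.
PV = PMT × [(1 − (1+r)^−n)/r] × (1+r) = 75,800 × [1 − (1+r)^−26] / r × (1+r) = £714,168.25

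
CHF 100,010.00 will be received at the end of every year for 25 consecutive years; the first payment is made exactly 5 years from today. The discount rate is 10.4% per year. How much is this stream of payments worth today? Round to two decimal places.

Ordinary annuity of 25 payments, first payment at period 5.
Periodic rate r = 0.104 per year.
The ordinary-annuity PV formula values the stream one period before the first payment (period 4); discount that back 4 periods:
PV₀ = 100,010 × [1 − (1+r)^−25] / r × (1+r)^−4 = CHF 592,777.92

CHF 592,777.92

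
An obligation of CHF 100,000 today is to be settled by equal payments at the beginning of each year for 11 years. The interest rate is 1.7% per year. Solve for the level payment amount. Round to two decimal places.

Level annuity due; solve PV = PMT × [(1 − (1+r)^−n)/r] × (1+r) for PMT.
Periodic rate r = 0.017 per year.
With n = 11: PMT = 100,000 / ([(1 − (1+r)^−n)/r] × (1+r)) = CHF 9,876.32

CHF 9,876.32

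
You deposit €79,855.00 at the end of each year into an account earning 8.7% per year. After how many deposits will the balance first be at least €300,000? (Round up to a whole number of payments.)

Periodic rate r = 0.087 per year.
Ordinary annuity FV: 300,000 = 79,855 × [((1+r)^n − 1)/r].
(1+r)^n = 1 + 300,000 × r / 79,855, so n = ln(1 + 300,000·r/79,855) / ln(1+r) = 3.39.
Round up to a whole number of payments: n = 4.

4 payments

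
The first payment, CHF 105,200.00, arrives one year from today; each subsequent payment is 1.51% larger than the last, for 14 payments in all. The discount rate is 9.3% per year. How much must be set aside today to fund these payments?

CHF 870,804.65

Periodic rate r = 0.093 per year.
Growing ordinary annuity: PV = PMT₁ × [1 − ((1+g)/(1+r))^n] / (r − g) = 105,200 × [1 − ((1+0.0151)/(1+r))^14] / (r − 0.0151) = CHF 870,804.65.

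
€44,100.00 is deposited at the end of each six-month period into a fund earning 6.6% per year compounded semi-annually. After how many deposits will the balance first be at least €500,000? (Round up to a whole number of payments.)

Periodic rate r = 0.066/2 per half-year; n is counted in half-years.
Ordinary annuity FV: 500,000 = 44,100 × [((1+r)^n − 1)/r].
(1+r)^n = 1 + 500,000 × r / 44,100, so n = ln(1 + 500,000·r/44,100) / ln(1+r) = 9.79.
Round up to a whole number of payments: n = 10.

10 payments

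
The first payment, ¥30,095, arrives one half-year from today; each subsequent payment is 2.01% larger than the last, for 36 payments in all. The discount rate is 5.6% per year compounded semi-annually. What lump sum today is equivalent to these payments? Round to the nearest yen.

¥923,775

Periodic rate r = 0.056/2 per half-year; n is counted in half-years.
Growing ordinary annuity: PV = PMT₁ × [1 − ((1+g)/(1+r))^n] / (r − g) = 30,095 × [1 − ((1+0.0201)/(1+r))^36] / (r − 0.0201) = ¥923,775.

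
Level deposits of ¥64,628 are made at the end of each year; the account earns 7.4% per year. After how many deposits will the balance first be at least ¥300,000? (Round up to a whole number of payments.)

5 payments

Periodic rate r = 0.074 per year.
Ordinary annuity FV: 300,000 = 64,628 × [((1+r)^n − 1)/r].
(1+r)^n = 1 + 300,000 × r / 64,628, so n = ln(1 + 300,000·r/64,628) / ln(1+r) = 4.14.
Round up to a whole number of payments: n = 5.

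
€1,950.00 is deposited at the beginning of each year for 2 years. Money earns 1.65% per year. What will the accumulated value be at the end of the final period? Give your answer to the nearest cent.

€3,997.06

This is an annuity due: 2 deposits of €1,950.00 at the beginning of each year.
Periodic rate r = 0.0165 per year.
FV = PMT × [((1+r)^n − 1)/r] × (1+r) = 1,950 × [(1+r)^2 − 1] / r × (1+r) = €3,997.06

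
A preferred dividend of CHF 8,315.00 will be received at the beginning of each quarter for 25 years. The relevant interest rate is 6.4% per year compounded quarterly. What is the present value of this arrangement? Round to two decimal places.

CHF 420,041.93

This is an annuity due: 100 payments of CHF 8,315.00 at the beginning of each quarter.
Periodic rate r = 0.064/4 per quarter; n is counted in quarters.
PV = PMT × [(1 − (1+r)^−n)/r] × (1+r) = 8,315 × [1 − (1+r)^−100] / r × (1+r) = CHF 420,041.93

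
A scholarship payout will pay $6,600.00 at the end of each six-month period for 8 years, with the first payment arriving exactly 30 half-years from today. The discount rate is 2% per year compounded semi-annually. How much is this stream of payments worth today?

Ordinary annuity of 16 payments, first payment at period 30.
Periodic rate r = 0.02/2 per half-year; n is counted in half-years.
The ordinary-annuity PV formula values the stream one period before the first payment (period 29); discount that back 29 periods:
PV₀ = 6,600 × [1 − (1+r)^−16] / r × (1+r)^−29 = $72,789.57

$72,789.57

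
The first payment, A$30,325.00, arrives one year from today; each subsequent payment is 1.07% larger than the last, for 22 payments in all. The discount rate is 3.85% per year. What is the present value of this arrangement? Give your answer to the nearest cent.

A$490,341.40

Periodic rate r = 0.0385 per year.
Growing ordinary annuity: PV = PMT₁ × [1 − ((1+g)/(1+r))^n] / (r − g) = 30,325 × [1 − ((1+0.0107)/(1+r))^22] / (r − 0.0107) = A$490,341.40.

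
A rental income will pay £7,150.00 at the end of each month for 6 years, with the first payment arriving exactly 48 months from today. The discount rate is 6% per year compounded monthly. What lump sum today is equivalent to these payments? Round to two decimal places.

Ordinary annuity of 72 payments, first payment at period 48.
Periodic rate r = 0.06/12 per month; n is counted in months.
The ordinary-annuity PV formula values the stream one period before the first payment (period 47); discount that back 47 periods:
PV₀ = 7,150 × [1 − (1+r)^−72] / r × (1+r)^−47 = £341,273.80

£341,273.80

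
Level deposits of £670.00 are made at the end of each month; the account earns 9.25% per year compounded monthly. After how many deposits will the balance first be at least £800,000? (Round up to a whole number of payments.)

303 payments

Periodic rate r = 0.0925/12 per month; n is counted in months.
Ordinary annuity FV: 800,000 = 670 × [((1+r)^n − 1)/r].
(1+r)^n = 1 + 800,000 × r / 670, so n = ln(1 + 800,000·r/670) / ln(1+r) = 302.49.
Round up to a whole number of payments: n = 303.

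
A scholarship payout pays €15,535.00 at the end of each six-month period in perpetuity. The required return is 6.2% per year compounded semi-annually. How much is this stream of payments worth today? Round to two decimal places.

Periodic rate r = 0.062/2 per half-year.
Level perpetuity: PV = PMT / r = 15,535 / (0.062/2) = €501,129.03.

€501,129.03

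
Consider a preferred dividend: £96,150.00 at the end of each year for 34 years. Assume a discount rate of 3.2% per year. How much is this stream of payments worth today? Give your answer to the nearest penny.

This is an ordinary annuity: 34 payments of £96,150.00 at the end of each year.
Periodic rate r = 0.032 per year.
PV = PMT × [(1 − (1+r)^−n)/r] = 96,150 × [1 − (1+r)^−34] / r = £1,975,037.55

£1,975,037.55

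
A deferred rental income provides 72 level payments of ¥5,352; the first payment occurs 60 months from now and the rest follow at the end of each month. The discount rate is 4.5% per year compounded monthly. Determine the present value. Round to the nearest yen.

¥270,347

Ordinary annuity of 72 payments, first payment at period 60.
Periodic rate r = 0.045/12 per month; n is counted in months.
The ordinary-annuity PV formula values the stream one period before the first payment (period 59); discount that back 59 periods:
PV₀ = 5,352 × [1 − (1+r)^−72] / r × (1+r)^−59 = ¥270,347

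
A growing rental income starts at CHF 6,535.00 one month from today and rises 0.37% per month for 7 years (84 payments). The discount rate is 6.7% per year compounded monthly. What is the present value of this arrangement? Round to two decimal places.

CHF 505,555.04

Periodic rate r = 0.067/12 per month; n is counted in months.
Growing ordinary annuity: PV = PMT₁ × [1 − ((1+g)/(1+r))^n] / (r − g) = 6,535 × [1 − ((1+0.0037)/(1+r))^84] / (r − 0.0037) = CHF 505,555.04.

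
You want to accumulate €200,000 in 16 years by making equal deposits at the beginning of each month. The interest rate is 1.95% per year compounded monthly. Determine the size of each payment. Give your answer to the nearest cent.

Level annuity due; solve FV = PMT × [((1+r)^n − 1)/r] × (1+r) for PMT.
Periodic rate r = 0.0195/12 per month; n is counted in months.
With n = 192: PMT = 200,000 / ([((1+r)^n − 1)/r] × (1+r)) = €887.00

€887.00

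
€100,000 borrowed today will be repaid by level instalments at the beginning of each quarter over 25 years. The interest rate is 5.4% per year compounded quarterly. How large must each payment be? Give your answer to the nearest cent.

Level annuity due; solve PV = PMT × [(1 − (1+r)^−n)/r] × (1+r) for PMT.
Periodic rate r = 0.054/4 per quarter; n is counted in quarters.
With n = 100: PMT = 100,000 / ([(1 − (1+r)^−n)/r] × (1+r)) = €1,803.91

€1,803.91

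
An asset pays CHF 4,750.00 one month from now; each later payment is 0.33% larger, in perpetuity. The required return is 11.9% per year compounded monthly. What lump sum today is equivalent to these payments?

Periodic rate r = 0.119/12 per month.
Growing perpetuity (Gordon): PV = PMT₁ / (r − g) = 4,750 / (r − 0.0033) = CHF 717,884.13.

CHF 717,884.13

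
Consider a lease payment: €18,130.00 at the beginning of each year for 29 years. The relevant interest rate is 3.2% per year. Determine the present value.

This is an annuity due: 29 payments of €18,130.00 at the beginning of each year.
Periodic rate r = 0.032 per year.
PV = PMT × [(1 − (1+r)^−n)/r] × (1+r) = 18,130 × [1 − (1+r)^−29] / r × (1+r) = €350,152.83

€350,152.83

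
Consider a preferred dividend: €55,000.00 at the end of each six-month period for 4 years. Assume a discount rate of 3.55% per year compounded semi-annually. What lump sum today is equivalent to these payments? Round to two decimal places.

This is an ordinary annuity: 8 payments of €55,000.00 at the end of each six-month period.
Periodic rate r = 0.0355/2 per half-year; n is counted in half-years.
PV = PMT × [(1 − (1+r)^−n)/r] = 55,000 × [1 − (1+r)^−8] / r = €406,837.07

€406,837.07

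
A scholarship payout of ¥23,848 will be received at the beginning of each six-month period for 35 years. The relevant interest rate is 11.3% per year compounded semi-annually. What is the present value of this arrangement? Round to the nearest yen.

This is an annuity due: 70 payments of ¥23,848 at the beginning of each six-month period.
Periodic rate r = 0.113/2 per half-year; n is counted in half-years.
PV = PMT × [(1 − (1+r)^−n)/r] × (1+r) = 23,848 × [1 − (1+r)^−70] / r × (1+r) = ¥436,422

¥436,422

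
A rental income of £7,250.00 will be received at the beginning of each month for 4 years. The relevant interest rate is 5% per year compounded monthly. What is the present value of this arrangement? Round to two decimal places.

This is an annuity due: 48 payments of £7,250.00 at the beginning of each month.
Periodic rate r = 0.05/12 per month; n is counted in months.
PV = PMT × [(1 − (1+r)^−n)/r] × (1+r) = 7,250 × [1 − (1+r)^−48] / r × (1+r) = £316,128.17

£316,128.17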